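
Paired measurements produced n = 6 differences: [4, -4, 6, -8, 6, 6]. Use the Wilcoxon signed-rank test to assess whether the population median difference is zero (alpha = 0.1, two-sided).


Step 1: Drop any zero differences (none here) and take |d_i|.
|d| = [4, 4, 6, 8, 6, 6]
Step 2: Midrank |d_i| (ties get averaged ranks).
ranks: |4|->1.5, |4|->1.5, |6|->4, |8|->6, |6|->4, |6|->4
Step 3: Attach original signs; sum ranks with positive sign and with negative sign.
W+ = 1.5 + 4 + 4 + 4 = 13.5
W- = 1.5 + 6 = 7.5
(Check: W+ + W- = 21 should equal n(n+1)/2 = 21.)
Step 4: Test statistic W = min(W+, W-) = 7.5.
Step 5: Ties in |d|, so use the tie-corrected normal approximation.
        E[W] = n(n+1)/4 = 6*7/4 = 10.5.
        Tie groups: |d|=4 (t=2), |d|=6 (t=3); sum(t^3 - t) = 30.
        Var[W] = n(n+1)(2n+1)/24 - sum(t^3-t)/48 = 546/24 - 30/48 = 22.125.
        z = (W - E[W]) / sqrt(Var[W]) = (7.5 - 10.5) / 4.7037 = -0.6378.
        Two-sided p = 2*Phi(z) = 0.523609.
Step 6: alpha = 0.1. fail to reject H0.

W+ = 13.5, W- = 7.5, W = min = 7.5, p = 0.523609, fail to reject H0.


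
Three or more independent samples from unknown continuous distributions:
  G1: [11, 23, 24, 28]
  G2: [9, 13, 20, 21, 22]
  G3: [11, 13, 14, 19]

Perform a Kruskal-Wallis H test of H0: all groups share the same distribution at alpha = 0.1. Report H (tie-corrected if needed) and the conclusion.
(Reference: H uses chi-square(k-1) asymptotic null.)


Step 1: Combine all N = 13 observations and assign midranks.
sorted (value, group, rank): (9,G2,1), (11,G1,2.5), (11,G3,2.5), (13,G2,4.5), (13,G3,4.5), (14,G3,6), (19,G3,7), (20,G2,8), (21,G2,9), (22,G2,10), (23,G1,11), (24,G1,12), (28,G1,13)
Step 2: Sum ranks within each group.
R_1 = 38.5 (n_1 = 4)
R_2 = 32.5 (n_2 = 5)
R_3 = 20 (n_3 = 4)
Step 3: H = 12/(N(N+1)) * sum(R_i^2/n_i) - 3(N+1)
     = 12/(13*14) * (38.5^2/4 + 32.5^2/5 + 20^2/4) - 3*14
     = 0.065934 * 681.812 - 42
     = 2.954670.
Step 4: Ties present; correction factor C = 1 - 12/(13^3 - 13) = 0.994505. Corrected H = 2.954670 / 0.994505 = 2.970994.
Step 5: Under H0, H ~ chi^2(2); p-value = 0.226390.
Step 6: alpha = 0.1. fail to reject H0.

H = 2.9710, df = 2, p = 0.226390, fail to reject H0.


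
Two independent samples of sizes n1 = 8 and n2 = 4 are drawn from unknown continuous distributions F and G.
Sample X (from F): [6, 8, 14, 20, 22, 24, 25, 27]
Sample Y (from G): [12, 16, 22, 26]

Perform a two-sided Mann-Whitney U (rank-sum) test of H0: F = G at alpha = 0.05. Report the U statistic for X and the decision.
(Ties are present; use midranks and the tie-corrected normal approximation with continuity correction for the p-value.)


Step 1: Combine and sort all 12 observations; assign midranks.
sorted (value, group): (6,X), (8,X), (12,Y), (14,X), (16,Y), (20,X), (22,X), (22,Y), (24,X), (25,X), (26,Y), (27,X)
ranks: 6->1, 8->2, 12->3, 14->4, 16->5, 20->6, 22->7.5, 22->7.5, 24->9, 25->10, 26->11, 27->12
Step 2: Rank sum for X: R1 = 1 + 2 + 4 + 6 + 7.5 + 9 + 10 + 12 = 51.5.
Step 3: U_X = R1 - n1(n1+1)/2 = 51.5 - 8*9/2 = 51.5 - 36 = 15.5.
       U_Y = n1*n2 - U_X = 32 - 15.5 = 16.5.
Step 4: Ties are present, so use the tie-corrected normal approximation (with continuity correction) for the p-value.
Step 5: p-value = 1.000000; compare to alpha = 0.05. fail to reject H0.

U_X = 15.5, p = 1.000000, fail to reject H0 at alpha = 0.05.


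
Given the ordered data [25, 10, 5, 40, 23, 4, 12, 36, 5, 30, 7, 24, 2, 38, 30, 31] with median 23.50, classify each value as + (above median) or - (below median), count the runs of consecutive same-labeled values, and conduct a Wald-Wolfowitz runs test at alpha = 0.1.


Step 1: Compute median = 23.50; label A = above, B = below.
Labels in order: ABBABBBABABABAAA  (n_A = 8, n_B = 8)
Step 2: Count runs R = 11.
Step 3: Under H0 (random ordering), E[R] = 2*n_A*n_B/(n_A+n_B) + 1 = 2*8*8/16 + 1 = 9.0000.
        Var[R] = 2*n_A*n_B*(2*n_A*n_B - n_A - n_B) / ((n_A+n_B)^2 * (n_A+n_B-1)) = 14336/3840 = 3.7333.
        SD[R] = 1.9322.
Step 4: Continuity-corrected z = (R - 0.5 - E[R]) / SD[R] = (11 - 0.5 - 9.0000) / 1.9322 = 0.7763.
Step 5: Two-sided p-value via normal approximation = 2*(1 - Phi(|z|)) = 0.437558.
Step 6: alpha = 0.1. fail to reject H0.

R = 11, z = 0.7763, p = 0.437558, fail to reject H0.


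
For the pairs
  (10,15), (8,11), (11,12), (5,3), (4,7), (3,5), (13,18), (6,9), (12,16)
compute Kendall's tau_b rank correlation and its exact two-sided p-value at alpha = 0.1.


Step 1: Enumerate the 36 unordered pairs (i,j) with i<j and classify each by sign(x_j-x_i) * sign(y_j-y_i).
  (1,2):dx=-2,dy=-4->C; (1,3):dx=+1,dy=-3->D; (1,4):dx=-5,dy=-12->C; (1,5):dx=-6,dy=-8->C
  (1,6):dx=-7,dy=-10->C; (1,7):dx=+3,dy=+3->C; (1,8):dx=-4,dy=-6->C; (1,9):dx=+2,dy=+1->C
  (2,3):dx=+3,dy=+1->C; (2,4):dx=-3,dy=-8->C; (2,5):dx=-4,dy=-4->C; (2,6):dx=-5,dy=-6->C
  (2,7):dx=+5,dy=+7->C; (2,8):dx=-2,dy=-2->C; (2,9):dx=+4,dy=+5->C; (3,4):dx=-6,dy=-9->C
  (3,5):dx=-7,dy=-5->C; (3,6):dx=-8,dy=-7->C; (3,7):dx=+2,dy=+6->C; (3,8):dx=-5,dy=-3->C
  (3,9):dx=+1,dy=+4->C; (4,5):dx=-1,dy=+4->D; (4,6):dx=-2,dy=+2->D; (4,7):dx=+8,dy=+15->C
  (4,8):dx=+1,dy=+6->C; (4,9):dx=+7,dy=+13->C; (5,6):dx=-1,dy=-2->C; (5,7):dx=+9,dy=+11->C
  (5,8):dx=+2,dy=+2->C; (5,9):dx=+8,dy=+9->C; (6,7):dx=+10,dy=+13->C; (6,8):dx=+3,dy=+4->C
  (6,9):dx=+9,dy=+11->C; (7,8):dx=-7,dy=-9->C; (7,9):dx=-1,dy=-2->C; (8,9):dx=+6,dy=+7->C
Step 2: C = 33, D = 3, total pairs = 36.
Step 3: tau = (C - D)/(n(n-1)/2) = (33 - 3)/36 = 0.833333.
Step 4: Exact two-sided p-value (enumerate n! = 362880 permutations of y under H0): p = 0.000854.
Step 5: alpha = 0.1. reject H0.

tau_b = 0.8333 (C=33, D=3), p = 0.000854, reject H0.


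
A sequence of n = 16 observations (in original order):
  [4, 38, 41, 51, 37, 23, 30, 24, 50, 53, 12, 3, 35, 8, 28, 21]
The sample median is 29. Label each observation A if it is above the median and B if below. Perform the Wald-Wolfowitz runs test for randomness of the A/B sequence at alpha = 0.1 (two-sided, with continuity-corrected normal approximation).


Step 1: Compute median = 29; label A = above, B = below.
Labels in order: BAAAABABAABBABBB  (n_A = 8, n_B = 8)
Step 2: Count runs R = 9.
Step 3: Under H0 (random ordering), E[R] = 2*n_A*n_B/(n_A+n_B) + 1 = 2*8*8/16 + 1 = 9.0000.
        Var[R] = 2*n_A*n_B*(2*n_A*n_B - n_A - n_B) / ((n_A+n_B)^2 * (n_A+n_B-1)) = 14336/3840 = 3.7333.
        SD[R] = 1.9322.
Step 4: R = E[R], so z = 0 with no continuity correction.
Step 5: Two-sided p-value via normal approximation = 2*(1 - Phi(|z|)) = 1.000000.
Step 6: alpha = 0.1. fail to reject H0.

R = 9, z = 0.0000, p = 1.000000, fail to reject H0.


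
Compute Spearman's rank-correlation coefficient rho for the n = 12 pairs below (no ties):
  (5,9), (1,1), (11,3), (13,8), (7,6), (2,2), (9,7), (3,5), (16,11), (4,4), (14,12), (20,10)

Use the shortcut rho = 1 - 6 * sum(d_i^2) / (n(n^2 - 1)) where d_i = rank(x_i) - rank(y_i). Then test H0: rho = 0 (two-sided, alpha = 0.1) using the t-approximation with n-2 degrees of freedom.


Step 1: Rank x and y separately (midranks; no ties here).
rank(x): 5->5, 1->1, 11->8, 13->9, 7->6, 2->2, 9->7, 3->3, 16->11, 4->4, 14->10, 20->12
rank(y): 9->9, 1->1, 3->3, 8->8, 6->6, 2->2, 7->7, 5->5, 11->11, 4->4, 12->12, 10->10
Step 2: d_i = R_x(i) - R_y(i); compute d_i^2.
  (5-9)^2=16, (1-1)^2=0, (8-3)^2=25, (9-8)^2=1, (6-6)^2=0, (2-2)^2=0, (7-7)^2=0, (3-5)^2=4, (11-11)^2=0, (4-4)^2=0, (10-12)^2=4, (12-10)^2=4
sum(d^2) = 54.
Step 3: rho = 1 - 6*54 / (12*(12^2 - 1)) = 1 - 324/1716 = 0.811189.
Step 4: Under H0, t = rho * sqrt((n-2)/(1-rho^2)) = 4.3866 ~ t(10).
Step 5: Two-sided p-value from the t-distribution with 10 df = 0.001363.
Step 6: alpha = 0.1. reject H0.

rho = 0.8112, p = 0.001363, reject H0 at alpha = 0.1.


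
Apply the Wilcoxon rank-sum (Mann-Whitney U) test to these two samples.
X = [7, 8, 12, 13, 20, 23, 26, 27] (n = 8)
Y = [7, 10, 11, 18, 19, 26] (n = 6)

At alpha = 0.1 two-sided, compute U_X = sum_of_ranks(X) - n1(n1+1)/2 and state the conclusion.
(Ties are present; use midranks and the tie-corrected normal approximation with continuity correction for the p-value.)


Step 1: Combine and sort all 14 observations; assign midranks.
sorted (value, group): (7,X), (7,Y), (8,X), (10,Y), (11,Y), (12,X), (13,X), (18,Y), (19,Y), (20,X), (23,X), (26,X), (26,Y), (27,X)
ranks: 7->1.5, 7->1.5, 8->3, 10->4, 11->5, 12->6, 13->7, 18->8, 19->9, 20->10, 23->11, 26->12.5, 26->12.5, 27->14
Step 2: Rank sum for X: R1 = 1.5 + 3 + 6 + 7 + 10 + 11 + 12.5 + 14 = 65.
Step 3: U_X = R1 - n1(n1+1)/2 = 65 - 8*9/2 = 65 - 36 = 29.
       U_Y = n1*n2 - U_X = 48 - 29 = 19.
Step 4: Ties are present, so use the tie-corrected normal approximation (with continuity correction) for the p-value.
Step 5: p-value = 0.560413; compare to alpha = 0.1. fail to reject H0.

U_X = 29, p = 0.560413, fail to reject H0 at alpha = 0.1.


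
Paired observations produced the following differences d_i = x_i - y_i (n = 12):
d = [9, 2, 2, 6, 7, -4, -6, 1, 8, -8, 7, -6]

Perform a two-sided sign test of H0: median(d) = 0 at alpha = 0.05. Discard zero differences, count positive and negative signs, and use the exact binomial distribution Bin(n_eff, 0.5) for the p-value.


Step 1: Discard zero differences. Original n = 12; n_eff = number of nonzero differences = 12.
Nonzero differences (with sign): +9, +2, +2, +6, +7, -4, -6, +1, +8, -8, +7, -6
Step 2: Count signs: positive = 8, negative = 4.
Step 3: Under H0: P(positive) = 0.5, so the number of positives S ~ Bin(12, 0.5).
Step 4: Two-sided exact p-value = sum of Bin(12,0.5) probabilities at or below the observed probability = 0.387695.
Step 5: alpha = 0.05. fail to reject H0.

n_eff = 12, pos = 8, neg = 4, p = 0.387695, fail to reject H0.


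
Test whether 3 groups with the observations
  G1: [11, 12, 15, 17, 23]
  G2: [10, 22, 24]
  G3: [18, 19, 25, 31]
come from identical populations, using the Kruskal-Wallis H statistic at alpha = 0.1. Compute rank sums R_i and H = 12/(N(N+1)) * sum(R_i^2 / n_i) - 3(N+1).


Step 1: Combine all N = 12 observations and assign midranks.
sorted (value, group, rank): (10,G2,1), (11,G1,2), (12,G1,3), (15,G1,4), (17,G1,5), (18,G3,6), (19,G3,7), (22,G2,8), (23,G1,9), (24,G2,10), (25,G3,11), (31,G3,12)
Step 2: Sum ranks within each group.
R_1 = 23 (n_1 = 5)
R_2 = 19 (n_2 = 3)
R_3 = 36 (n_3 = 4)
Step 3: H = 12/(N(N+1)) * sum(R_i^2/n_i) - 3(N+1)
     = 12/(12*13) * (23^2/5 + 19^2/3 + 36^2/4) - 3*13
     = 0.076923 * 550.133 - 39
     = 3.317949.
Step 4: No ties, so H is used without correction.
Step 5: Under H0, H ~ chi^2(2); p-value = 0.190334.
Step 6: alpha = 0.1. fail to reject H0.

H = 3.3179, df = 2, p = 0.190334, fail to reject H0.


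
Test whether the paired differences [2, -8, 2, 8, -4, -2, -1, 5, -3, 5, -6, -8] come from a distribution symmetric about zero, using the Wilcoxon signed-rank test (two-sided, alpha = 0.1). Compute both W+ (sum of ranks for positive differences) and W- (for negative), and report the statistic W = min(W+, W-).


Step 1: Drop any zero differences (none here) and take |d_i|.
|d| = [2, 8, 2, 8, 4, 2, 1, 5, 3, 5, 6, 8]
Step 2: Midrank |d_i| (ties get averaged ranks).
ranks: |2|->3, |8|->11, |2|->3, |8|->11, |4|->6, |2|->3, |1|->1, |5|->7.5, |3|->5, |5|->7.5, |6|->9, |8|->11
Step 3: Attach original signs; sum ranks with positive sign and with negative sign.
W+ = 3 + 3 + 11 + 7.5 + 7.5 = 32
W- = 11 + 6 + 3 + 1 + 5 + 9 + 11 = 46
(Check: W+ + W- = 78 should equal n(n+1)/2 = 78.)
Step 4: Test statistic W = min(W+, W-) = 32.
Step 5: Ties in |d|, so use the tie-corrected normal approximation.
        E[W] = n(n+1)/4 = 12*13/4 = 39.
        Tie groups: |d|=2 (t=3), |d|=5 (t=2), |d|=8 (t=3); sum(t^3 - t) = 54.
        Var[W] = n(n+1)(2n+1)/24 - sum(t^3-t)/48 = 3900/24 - 54/48 = 161.375.
        z = (W - E[W]) / sqrt(Var[W]) = (32 - 39) / 12.7033 = -0.5510.
        Two-sided p = 2*Phi(z) = 0.581609.
Step 6: alpha = 0.1. fail to reject H0.

W+ = 32, W- = 46, W = min = 32, p = 0.581609, fail to reject H0.


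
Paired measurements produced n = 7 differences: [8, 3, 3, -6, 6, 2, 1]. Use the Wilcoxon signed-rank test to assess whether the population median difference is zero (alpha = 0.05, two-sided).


Step 1: Drop any zero differences (none here) and take |d_i|.
|d| = [8, 3, 3, 6, 6, 2, 1]
Step 2: Midrank |d_i| (ties get averaged ranks).
ranks: |8|->7, |3|->3.5, |3|->3.5, |6|->5.5, |6|->5.5, |2|->2, |1|->1
Step 3: Attach original signs; sum ranks with positive sign and with negative sign.
W+ = 7 + 3.5 + 3.5 + 5.5 + 2 + 1 = 22.5
W- = 5.5 = 5.5
(Check: W+ + W- = 28 should equal n(n+1)/2 = 28.)
Step 4: Test statistic W = min(W+, W-) = 5.5.
Step 5: Ties in |d|, so use the tie-corrected normal approximation.
        E[W] = n(n+1)/4 = 7*8/4 = 14.
        Tie groups: |d|=3 (t=2), |d|=6 (t=2); sum(t^3 - t) = 12.
        Var[W] = n(n+1)(2n+1)/24 - sum(t^3-t)/48 = 840/24 - 12/48 = 34.75.
        z = (W - E[W]) / sqrt(Var[W]) = (5.5 - 14) / 5.8949 = -1.4419.
        Two-sided p = 2*Phi(z) = 0.149325.
Step 6: alpha = 0.05. fail to reject H0.

W+ = 22.5, W- = 5.5, W = min = 5.5, p = 0.149325, fail to reject H0.


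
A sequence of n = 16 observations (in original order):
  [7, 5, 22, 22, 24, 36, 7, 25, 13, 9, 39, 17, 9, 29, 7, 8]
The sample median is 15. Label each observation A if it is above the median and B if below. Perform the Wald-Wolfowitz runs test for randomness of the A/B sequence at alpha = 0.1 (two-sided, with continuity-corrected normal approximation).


Step 1: Compute median = 15; label A = above, B = below.
Labels in order: BBAAAABABBAABABB  (n_A = 8, n_B = 8)
Step 2: Count runs R = 9.
Step 3: Under H0 (random ordering), E[R] = 2*n_A*n_B/(n_A+n_B) + 1 = 2*8*8/16 + 1 = 9.0000.
        Var[R] = 2*n_A*n_B*(2*n_A*n_B - n_A - n_B) / ((n_A+n_B)^2 * (n_A+n_B-1)) = 14336/3840 = 3.7333.
        SD[R] = 1.9322.
Step 4: R = E[R], so z = 0 with no continuity correction.
Step 5: Two-sided p-value via normal approximation = 2*(1 - Phi(|z|)) = 1.000000.
Step 6: alpha = 0.1. fail to reject H0.

R = 9, z = 0.0000, p = 1.000000, fail to reject H0.


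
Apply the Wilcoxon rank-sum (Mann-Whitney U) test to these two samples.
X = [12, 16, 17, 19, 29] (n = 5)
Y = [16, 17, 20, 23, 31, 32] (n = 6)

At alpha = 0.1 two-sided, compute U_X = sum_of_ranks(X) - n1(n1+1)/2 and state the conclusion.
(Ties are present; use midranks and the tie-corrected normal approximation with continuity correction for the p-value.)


Step 1: Combine and sort all 11 observations; assign midranks.
sorted (value, group): (12,X), (16,X), (16,Y), (17,X), (17,Y), (19,X), (20,Y), (23,Y), (29,X), (31,Y), (32,Y)
ranks: 12->1, 16->2.5, 16->2.5, 17->4.5, 17->4.5, 19->6, 20->7, 23->8, 29->9, 31->10, 32->11
Step 2: Rank sum for X: R1 = 1 + 2.5 + 4.5 + 6 + 9 = 23.
Step 3: U_X = R1 - n1(n1+1)/2 = 23 - 5*6/2 = 23 - 15 = 8.
       U_Y = n1*n2 - U_X = 30 - 8 = 22.
Step 4: Ties are present, so use the tie-corrected normal approximation (with continuity correction) for the p-value.
Step 5: p-value = 0.233197; compare to alpha = 0.1. fail to reject H0.

U_X = 8, p = 0.233197, fail to reject H0 at alpha = 0.1.


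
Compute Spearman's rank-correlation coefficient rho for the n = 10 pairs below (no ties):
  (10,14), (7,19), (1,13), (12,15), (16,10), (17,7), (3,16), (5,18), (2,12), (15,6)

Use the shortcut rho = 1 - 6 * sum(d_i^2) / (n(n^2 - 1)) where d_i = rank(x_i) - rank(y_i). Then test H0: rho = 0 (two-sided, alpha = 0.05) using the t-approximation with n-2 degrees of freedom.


Step 1: Rank x and y separately (midranks; no ties here).
rank(x): 10->6, 7->5, 1->1, 12->7, 16->9, 17->10, 3->3, 5->4, 2->2, 15->8
rank(y): 14->6, 19->10, 13->5, 15->7, 10->3, 7->2, 16->8, 18->9, 12->4, 6->1
Step 2: d_i = R_x(i) - R_y(i); compute d_i^2.
  (6-6)^2=0, (5-10)^2=25, (1-5)^2=16, (7-7)^2=0, (9-3)^2=36, (10-2)^2=64, (3-8)^2=25, (4-9)^2=25, (2-4)^2=4, (8-1)^2=49
sum(d^2) = 244.
Step 3: rho = 1 - 6*244 / (10*(10^2 - 1)) = 1 - 1464/990 = -0.478788.
Step 4: Under H0, t = rho * sqrt((n-2)/(1-rho^2)) = -1.5425 ~ t(8).
Step 5: Two-sided p-value from the t-distribution with 8 df = 0.161523.
Step 6: alpha = 0.05. fail to reject H0.

rho = -0.4788, p = 0.161523, fail to reject H0 at alpha = 0.05.


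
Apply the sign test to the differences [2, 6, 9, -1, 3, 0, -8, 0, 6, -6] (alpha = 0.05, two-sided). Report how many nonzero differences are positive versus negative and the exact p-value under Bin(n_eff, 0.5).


Step 1: Discard zero differences. Original n = 10; n_eff = number of nonzero differences = 8.
Nonzero differences (with sign): +2, +6, +9, -1, +3, -8, +6, -6
Step 2: Count signs: positive = 5, negative = 3.
Step 3: Under H0: P(positive) = 0.5, so the number of positives S ~ Bin(8, 0.5).
Step 4: Two-sided exact p-value = sum of Bin(8,0.5) probabilities at or below the observed probability = 0.726562.
Step 5: alpha = 0.05. fail to reject H0.

n_eff = 8, pos = 5, neg = 3, p = 0.726562, fail to reject H0.


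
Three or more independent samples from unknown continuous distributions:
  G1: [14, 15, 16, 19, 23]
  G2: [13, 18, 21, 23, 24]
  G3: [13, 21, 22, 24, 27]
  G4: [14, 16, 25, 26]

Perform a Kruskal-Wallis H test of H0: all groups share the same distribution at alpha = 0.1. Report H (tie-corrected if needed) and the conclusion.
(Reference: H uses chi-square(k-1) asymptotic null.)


Step 1: Combine all N = 19 observations and assign midranks.
sorted (value, group, rank): (13,G2,1.5), (13,G3,1.5), (14,G1,3.5), (14,G4,3.5), (15,G1,5), (16,G1,6.5), (16,G4,6.5), (18,G2,8), (19,G1,9), (21,G2,10.5), (21,G3,10.5), (22,G3,12), (23,G1,13.5), (23,G2,13.5), (24,G2,15.5), (24,G3,15.5), (25,G4,17), (26,G4,18), (27,G3,19)
Step 2: Sum ranks within each group.
R_1 = 37.5 (n_1 = 5)
R_2 = 49 (n_2 = 5)
R_3 = 58.5 (n_3 = 5)
R_4 = 45 (n_4 = 4)
Step 3: H = 12/(N(N+1)) * sum(R_i^2/n_i) - 3(N+1)
     = 12/(19*20) * (37.5^2/5 + 49^2/5 + 58.5^2/5 + 45^2/4) - 3*20
     = 0.031579 * 1952.15 - 60
     = 1.646842.
Step 4: Ties present; correction factor C = 1 - 36/(19^3 - 19) = 0.994737. Corrected H = 1.646842 / 0.994737 = 1.655556.
Step 5: Under H0, H ~ chi^2(3); p-value = 0.646860.
Step 6: alpha = 0.1. fail to reject H0.

H = 1.6556, df = 3, p = 0.646860, fail to reject H0.


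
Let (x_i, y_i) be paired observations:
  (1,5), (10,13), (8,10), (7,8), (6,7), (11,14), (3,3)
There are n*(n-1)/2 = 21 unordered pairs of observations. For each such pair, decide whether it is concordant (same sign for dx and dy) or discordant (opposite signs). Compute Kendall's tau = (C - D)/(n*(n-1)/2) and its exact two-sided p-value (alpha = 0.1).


Step 1: Enumerate the 21 unordered pairs (i,j) with i<j and classify each by sign(x_j-x_i) * sign(y_j-y_i).
  (1,2):dx=+9,dy=+8->C; (1,3):dx=+7,dy=+5->C; (1,4):dx=+6,dy=+3->C; (1,5):dx=+5,dy=+2->C
  (1,6):dx=+10,dy=+9->C; (1,7):dx=+2,dy=-2->D; (2,3):dx=-2,dy=-3->C; (2,4):dx=-3,dy=-5->C
  (2,5):dx=-4,dy=-6->C; (2,6):dx=+1,dy=+1->C; (2,7):dx=-7,dy=-10->C; (3,4):dx=-1,dy=-2->C
  (3,5):dx=-2,dy=-3->C; (3,6):dx=+3,dy=+4->C; (3,7):dx=-5,dy=-7->C; (4,5):dx=-1,dy=-1->C
  (4,6):dx=+4,dy=+6->C; (4,7):dx=-4,dy=-5->C; (5,6):dx=+5,dy=+7->C; (5,7):dx=-3,dy=-4->C
  (6,7):dx=-8,dy=-11->C
Step 2: C = 20, D = 1, total pairs = 21.
Step 3: tau = (C - D)/(n(n-1)/2) = (20 - 1)/21 = 0.904762.
Step 4: Exact two-sided p-value (enumerate n! = 5040 permutations of y under H0): p = 0.002778.
Step 5: alpha = 0.1. reject H0.

tau_b = 0.9048 (C=20, D=1), p = 0.002778, reject H0.


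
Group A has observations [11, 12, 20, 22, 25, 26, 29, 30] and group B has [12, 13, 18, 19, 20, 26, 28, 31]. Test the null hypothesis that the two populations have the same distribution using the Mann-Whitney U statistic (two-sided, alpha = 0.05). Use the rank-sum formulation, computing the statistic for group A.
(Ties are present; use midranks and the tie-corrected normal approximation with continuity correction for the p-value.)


Step 1: Combine and sort all 16 observations; assign midranks.
sorted (value, group): (11,X), (12,X), (12,Y), (13,Y), (18,Y), (19,Y), (20,X), (20,Y), (22,X), (25,X), (26,X), (26,Y), (28,Y), (29,X), (30,X), (31,Y)
ranks: 11->1, 12->2.5, 12->2.5, 13->4, 18->5, 19->6, 20->7.5, 20->7.5, 22->9, 25->10, 26->11.5, 26->11.5, 28->13, 29->14, 30->15, 31->16
Step 2: Rank sum for X: R1 = 1 + 2.5 + 7.5 + 9 + 10 + 11.5 + 14 + 15 = 70.5.
Step 3: U_X = R1 - n1(n1+1)/2 = 70.5 - 8*9/2 = 70.5 - 36 = 34.5.
       U_Y = n1*n2 - U_X = 64 - 34.5 = 29.5.
Step 4: Ties are present, so use the tie-corrected normal approximation (with continuity correction) for the p-value.
Step 5: p-value = 0.833272; compare to alpha = 0.05. fail to reject H0.

U_X = 34.5, p = 0.833272, fail to reject H0 at alpha = 0.05.


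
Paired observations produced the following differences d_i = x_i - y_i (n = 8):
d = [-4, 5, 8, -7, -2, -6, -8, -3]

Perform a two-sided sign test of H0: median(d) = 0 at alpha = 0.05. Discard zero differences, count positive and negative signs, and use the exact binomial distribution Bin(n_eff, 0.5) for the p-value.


Step 1: Discard zero differences. Original n = 8; n_eff = number of nonzero differences = 8.
Nonzero differences (with sign): -4, +5, +8, -7, -2, -6, -8, -3
Step 2: Count signs: positive = 2, negative = 6.
Step 3: Under H0: P(positive) = 0.5, so the number of positives S ~ Bin(8, 0.5).
Step 4: Two-sided exact p-value = sum of Bin(8,0.5) probabilities at or below the observed probability = 0.289062.
Step 5: alpha = 0.05. fail to reject H0.

n_eff = 8, pos = 2, neg = 6, p = 0.289062, fail to reject H0.


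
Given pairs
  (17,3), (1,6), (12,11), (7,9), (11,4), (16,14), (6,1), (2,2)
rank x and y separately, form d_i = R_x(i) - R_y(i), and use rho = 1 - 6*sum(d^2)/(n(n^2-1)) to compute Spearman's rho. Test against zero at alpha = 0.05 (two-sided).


Step 1: Rank x and y separately (midranks; no ties here).
rank(x): 17->8, 1->1, 12->6, 7->4, 11->5, 16->7, 6->3, 2->2
rank(y): 3->3, 6->5, 11->7, 9->6, 4->4, 14->8, 1->1, 2->2
Step 2: d_i = R_x(i) - R_y(i); compute d_i^2.
  (8-3)^2=25, (1-5)^2=16, (6-7)^2=1, (4-6)^2=4, (5-4)^2=1, (7-8)^2=1, (3-1)^2=4, (2-2)^2=0
sum(d^2) = 52.
Step 3: rho = 1 - 6*52 / (8*(8^2 - 1)) = 1 - 312/504 = 0.380952.
Step 4: Under H0, t = rho * sqrt((n-2)/(1-rho^2)) = 1.0092 ~ t(6).
Step 5: Two-sided p-value from the t-distribution with 6 df = 0.351813.
Step 6: alpha = 0.05. fail to reject H0.

rho = 0.3810, p = 0.351813, fail to reject H0 at alpha = 0.05.


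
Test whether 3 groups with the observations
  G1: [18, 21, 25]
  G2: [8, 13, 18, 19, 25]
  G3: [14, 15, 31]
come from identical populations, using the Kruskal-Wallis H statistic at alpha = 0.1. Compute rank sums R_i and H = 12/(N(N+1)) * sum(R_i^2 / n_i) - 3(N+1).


Step 1: Combine all N = 11 observations and assign midranks.
sorted (value, group, rank): (8,G2,1), (13,G2,2), (14,G3,3), (15,G3,4), (18,G1,5.5), (18,G2,5.5), (19,G2,7), (21,G1,8), (25,G1,9.5), (25,G2,9.5), (31,G3,11)
Step 2: Sum ranks within each group.
R_1 = 23 (n_1 = 3)
R_2 = 25 (n_2 = 5)
R_3 = 18 (n_3 = 3)
Step 3: H = 12/(N(N+1)) * sum(R_i^2/n_i) - 3(N+1)
     = 12/(11*12) * (23^2/3 + 25^2/5 + 18^2/3) - 3*12
     = 0.090909 * 409.333 - 36
     = 1.212121.
Step 4: Ties present; correction factor C = 1 - 12/(11^3 - 11) = 0.990909. Corrected H = 1.212121 / 0.990909 = 1.223242.
Step 5: Under H0, H ~ chi^2(2); p-value = 0.542471.
Step 6: alpha = 0.1. fail to reject H0.

H = 1.2232, df = 2, p = 0.542471, fail to reject H0.


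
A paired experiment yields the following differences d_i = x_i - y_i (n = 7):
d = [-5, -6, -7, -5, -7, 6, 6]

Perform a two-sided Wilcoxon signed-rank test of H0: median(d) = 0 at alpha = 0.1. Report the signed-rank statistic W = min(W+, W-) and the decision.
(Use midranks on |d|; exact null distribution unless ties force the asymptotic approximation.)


Step 1: Drop any zero differences (none here) and take |d_i|.
|d| = [5, 6, 7, 5, 7, 6, 6]
Step 2: Midrank |d_i| (ties get averaged ranks).
ranks: |5|->1.5, |6|->4, |7|->6.5, |5|->1.5, |7|->6.5, |6|->4, |6|->4
Step 3: Attach original signs; sum ranks with positive sign and with negative sign.
W+ = 4 + 4 = 8
W- = 1.5 + 4 + 6.5 + 1.5 + 6.5 = 20
(Check: W+ + W- = 28 should equal n(n+1)/2 = 28.)
Step 4: Test statistic W = min(W+, W-) = 8.
Step 5: Ties in |d|, so use the tie-corrected normal approximation.
        E[W] = n(n+1)/4 = 7*8/4 = 14.
        Tie groups: |d|=5 (t=2), |d|=6 (t=3), |d|=7 (t=2); sum(t^3 - t) = 36.
        Var[W] = n(n+1)(2n+1)/24 - sum(t^3-t)/48 = 840/24 - 36/48 = 34.25.
        z = (W - E[W]) / sqrt(Var[W]) = (8 - 14) / 5.8523 = -1.0252.
        Two-sided p = 2*Phi(z) = 0.305255.
Step 6: alpha = 0.1. fail to reject H0.

W+ = 8, W- = 20, W = min = 8, p = 0.305255, fail to reject H0.


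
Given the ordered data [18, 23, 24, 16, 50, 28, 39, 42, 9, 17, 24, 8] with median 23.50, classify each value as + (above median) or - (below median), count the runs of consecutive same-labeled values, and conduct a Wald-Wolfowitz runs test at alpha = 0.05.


Step 1: Compute median = 23.50; label A = above, B = below.
Labels in order: BBABAAAABBAB  (n_A = 6, n_B = 6)
Step 2: Count runs R = 7.
Step 3: Under H0 (random ordering), E[R] = 2*n_A*n_B/(n_A+n_B) + 1 = 2*6*6/12 + 1 = 7.0000.
        Var[R] = 2*n_A*n_B*(2*n_A*n_B - n_A - n_B) / ((n_A+n_B)^2 * (n_A+n_B-1)) = 4320/1584 = 2.7273.
        SD[R] = 1.6514.
Step 4: R = E[R], so z = 0 with no continuity correction.
Step 5: Two-sided p-value via normal approximation = 2*(1 - Phi(|z|)) = 1.000000.
Step 6: alpha = 0.05. fail to reject H0.

R = 7, z = 0.0000, p = 1.000000, fail to reject H0.


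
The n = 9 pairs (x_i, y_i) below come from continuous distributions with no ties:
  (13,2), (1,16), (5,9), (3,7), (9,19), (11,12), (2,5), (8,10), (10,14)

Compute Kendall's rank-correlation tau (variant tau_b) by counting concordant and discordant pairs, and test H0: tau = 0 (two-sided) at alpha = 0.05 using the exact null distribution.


Step 1: Enumerate the 36 unordered pairs (i,j) with i<j and classify each by sign(x_j-x_i) * sign(y_j-y_i).
  (1,2):dx=-12,dy=+14->D; (1,3):dx=-8,dy=+7->D; (1,4):dx=-10,dy=+5->D; (1,5):dx=-4,dy=+17->D
  (1,6):dx=-2,dy=+10->D; (1,7):dx=-11,dy=+3->D; (1,8):dx=-5,dy=+8->D; (1,9):dx=-3,dy=+12->D
  (2,3):dx=+4,dy=-7->D; (2,4):dx=+2,dy=-9->D; (2,5):dx=+8,dy=+3->C; (2,6):dx=+10,dy=-4->D
  (2,7):dx=+1,dy=-11->D; (2,8):dx=+7,dy=-6->D; (2,9):dx=+9,dy=-2->D; (3,4):dx=-2,dy=-2->C
  (3,5):dx=+4,dy=+10->C; (3,6):dx=+6,dy=+3->C; (3,7):dx=-3,dy=-4->C; (3,8):dx=+3,dy=+1->C
  (3,9):dx=+5,dy=+5->C; (4,5):dx=+6,dy=+12->C; (4,6):dx=+8,dy=+5->C; (4,7):dx=-1,dy=-2->C
  (4,8):dx=+5,dy=+3->C; (4,9):dx=+7,dy=+7->C; (5,6):dx=+2,dy=-7->D; (5,7):dx=-7,dy=-14->C
  (5,8):dx=-1,dy=-9->C; (5,9):dx=+1,dy=-5->D; (6,7):dx=-9,dy=-7->C; (6,8):dx=-3,dy=-2->C
  (6,9):dx=-1,dy=+2->D; (7,8):dx=+6,dy=+5->C; (7,9):dx=+8,dy=+9->C; (8,9):dx=+2,dy=+4->C
Step 2: C = 19, D = 17, total pairs = 36.
Step 3: tau = (C - D)/(n(n-1)/2) = (19 - 17)/36 = 0.055556.
Step 4: Exact two-sided p-value (enumerate n! = 362880 permutations of y under H0): p = 0.919455.
Step 5: alpha = 0.05. fail to reject H0.

tau_b = 0.0556 (C=19, D=17), p = 0.919455, fail to reject H0.


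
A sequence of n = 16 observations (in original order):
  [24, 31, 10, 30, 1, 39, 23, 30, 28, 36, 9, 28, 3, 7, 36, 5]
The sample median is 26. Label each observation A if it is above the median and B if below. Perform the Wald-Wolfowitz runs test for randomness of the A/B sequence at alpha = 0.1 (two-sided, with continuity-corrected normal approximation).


Step 1: Compute median = 26; label A = above, B = below.
Labels in order: BABABABAAABABBAB  (n_A = 8, n_B = 8)
Step 2: Count runs R = 13.
Step 3: Under H0 (random ordering), E[R] = 2*n_A*n_B/(n_A+n_B) + 1 = 2*8*8/16 + 1 = 9.0000.
        Var[R] = 2*n_A*n_B*(2*n_A*n_B - n_A - n_B) / ((n_A+n_B)^2 * (n_A+n_B-1)) = 14336/3840 = 3.7333.
        SD[R] = 1.9322.
Step 4: Continuity-corrected z = (R - 0.5 - E[R]) / SD[R] = (13 - 0.5 - 9.0000) / 1.9322 = 1.8114.
Step 5: Two-sided p-value via normal approximation = 2*(1 - Phi(|z|)) = 0.070076.
Step 6: alpha = 0.1. reject H0.

R = 13, z = 1.8114, p = 0.070076, reject H0.


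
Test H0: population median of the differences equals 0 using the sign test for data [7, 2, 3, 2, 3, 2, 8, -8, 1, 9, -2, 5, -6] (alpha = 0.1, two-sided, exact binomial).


Step 1: Discard zero differences. Original n = 13; n_eff = number of nonzero differences = 13.
Nonzero differences (with sign): +7, +2, +3, +2, +3, +2, +8, -8, +1, +9, -2, +5, -6
Step 2: Count signs: positive = 10, negative = 3.
Step 3: Under H0: P(positive) = 0.5, so the number of positives S ~ Bin(13, 0.5).
Step 4: Two-sided exact p-value = sum of Bin(13,0.5) probabilities at or below the observed probability = 0.092285.
Step 5: alpha = 0.1. reject H0.

n_eff = 13, pos = 10, neg = 3, p = 0.092285, reject H0.


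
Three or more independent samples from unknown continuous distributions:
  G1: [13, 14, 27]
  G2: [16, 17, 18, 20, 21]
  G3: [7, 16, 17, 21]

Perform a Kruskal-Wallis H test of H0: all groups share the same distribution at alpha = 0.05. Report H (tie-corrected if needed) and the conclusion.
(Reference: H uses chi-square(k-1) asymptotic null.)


Step 1: Combine all N = 12 observations and assign midranks.
sorted (value, group, rank): (7,G3,1), (13,G1,2), (14,G1,3), (16,G2,4.5), (16,G3,4.5), (17,G2,6.5), (17,G3,6.5), (18,G2,8), (20,G2,9), (21,G2,10.5), (21,G3,10.5), (27,G1,12)
Step 2: Sum ranks within each group.
R_1 = 17 (n_1 = 3)
R_2 = 38.5 (n_2 = 5)
R_3 = 22.5 (n_3 = 4)
Step 3: H = 12/(N(N+1)) * sum(R_i^2/n_i) - 3(N+1)
     = 12/(12*13) * (17^2/3 + 38.5^2/5 + 22.5^2/4) - 3*13
     = 0.076923 * 519.346 - 39
     = 0.949679.
Step 4: Ties present; correction factor C = 1 - 18/(12^3 - 12) = 0.989510. Corrected H = 0.949679 / 0.989510 = 0.959747.
Step 5: Under H0, H ~ chi^2(2); p-value = 0.618862.
Step 6: alpha = 0.05. fail to reject H0.

H = 0.9597, df = 2, p = 0.618862, fail to reject H0.


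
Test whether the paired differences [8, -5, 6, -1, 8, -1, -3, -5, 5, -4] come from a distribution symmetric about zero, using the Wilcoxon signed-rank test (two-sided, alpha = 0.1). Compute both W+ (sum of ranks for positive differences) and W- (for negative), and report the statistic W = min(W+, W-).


Step 1: Drop any zero differences (none here) and take |d_i|.
|d| = [8, 5, 6, 1, 8, 1, 3, 5, 5, 4]
Step 2: Midrank |d_i| (ties get averaged ranks).
ranks: |8|->9.5, |5|->6, |6|->8, |1|->1.5, |8|->9.5, |1|->1.5, |3|->3, |5|->6, |5|->6, |4|->4
Step 3: Attach original signs; sum ranks with positive sign and with negative sign.
W+ = 9.5 + 8 + 9.5 + 6 = 33
W- = 6 + 1.5 + 1.5 + 3 + 6 + 4 = 22
(Check: W+ + W- = 55 should equal n(n+1)/2 = 55.)
Step 4: Test statistic W = min(W+, W-) = 22.
Step 5: Ties in |d|, so use the tie-corrected normal approximation.
        E[W] = n(n+1)/4 = 10*11/4 = 27.5.
        Tie groups: |d|=1 (t=2), |d|=5 (t=3), |d|=8 (t=2); sum(t^3 - t) = 36.
        Var[W] = n(n+1)(2n+1)/24 - sum(t^3-t)/48 = 2310/24 - 36/48 = 95.5.
        z = (W - E[W]) / sqrt(Var[W]) = (22 - 27.5) / 9.7724 = -0.5628.
        Two-sided p = 2*Phi(z) = 0.573565.
Step 6: alpha = 0.1. fail to reject H0.

W+ = 33, W- = 22, W = min = 22, p = 0.573565, fail to reject H0.


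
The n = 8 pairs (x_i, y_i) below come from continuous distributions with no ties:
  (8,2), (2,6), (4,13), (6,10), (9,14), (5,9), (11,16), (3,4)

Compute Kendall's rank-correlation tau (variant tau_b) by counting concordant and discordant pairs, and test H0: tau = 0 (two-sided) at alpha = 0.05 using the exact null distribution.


Step 1: Enumerate the 28 unordered pairs (i,j) with i<j and classify each by sign(x_j-x_i) * sign(y_j-y_i).
  (1,2):dx=-6,dy=+4->D; (1,3):dx=-4,dy=+11->D; (1,4):dx=-2,dy=+8->D; (1,5):dx=+1,dy=+12->C
  (1,6):dx=-3,dy=+7->D; (1,7):dx=+3,dy=+14->C; (1,8):dx=-5,dy=+2->D; (2,3):dx=+2,dy=+7->C
  (2,4):dx=+4,dy=+4->C; (2,5):dx=+7,dy=+8->C; (2,6):dx=+3,dy=+3->C; (2,7):dx=+9,dy=+10->C
  (2,8):dx=+1,dy=-2->D; (3,4):dx=+2,dy=-3->D; (3,5):dx=+5,dy=+1->C; (3,6):dx=+1,dy=-4->D
  (3,7):dx=+7,dy=+3->C; (3,8):dx=-1,dy=-9->C; (4,5):dx=+3,dy=+4->C; (4,6):dx=-1,dy=-1->C
  (4,7):dx=+5,dy=+6->C; (4,8):dx=-3,dy=-6->C; (5,6):dx=-4,dy=-5->C; (5,7):dx=+2,dy=+2->C
  (5,8):dx=-6,dy=-10->C; (6,7):dx=+6,dy=+7->C; (6,8):dx=-2,dy=-5->C; (7,8):dx=-8,dy=-12->C
Step 2: C = 20, D = 8, total pairs = 28.
Step 3: tau = (C - D)/(n(n-1)/2) = (20 - 8)/28 = 0.428571.
Step 4: Exact two-sided p-value (enumerate n! = 40320 permutations of y under H0): p = 0.178869.
Step 5: alpha = 0.05. fail to reject H0.

tau_b = 0.4286 (C=20, D=8), p = 0.178869, fail to reject H0.


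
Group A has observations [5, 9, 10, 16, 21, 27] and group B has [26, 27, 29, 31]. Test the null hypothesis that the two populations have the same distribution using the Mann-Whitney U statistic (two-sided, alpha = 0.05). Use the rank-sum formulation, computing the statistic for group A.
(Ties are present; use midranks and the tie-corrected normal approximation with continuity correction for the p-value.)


Step 1: Combine and sort all 10 observations; assign midranks.
sorted (value, group): (5,X), (9,X), (10,X), (16,X), (21,X), (26,Y), (27,X), (27,Y), (29,Y), (31,Y)
ranks: 5->1, 9->2, 10->3, 16->4, 21->5, 26->6, 27->7.5, 27->7.5, 29->9, 31->10
Step 2: Rank sum for X: R1 = 1 + 2 + 3 + 4 + 5 + 7.5 = 22.5.
Step 3: U_X = R1 - n1(n1+1)/2 = 22.5 - 6*7/2 = 22.5 - 21 = 1.5.
       U_Y = n1*n2 - U_X = 24 - 1.5 = 22.5.
Step 4: Ties are present, so use the tie-corrected normal approximation (with continuity correction) for the p-value.
Step 5: p-value = 0.032476; compare to alpha = 0.05. reject H0.

U_X = 1.5, p = 0.032476, reject H0 at alpha = 0.05.


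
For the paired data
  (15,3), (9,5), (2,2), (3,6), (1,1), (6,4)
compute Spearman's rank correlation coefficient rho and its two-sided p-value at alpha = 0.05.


Step 1: Rank x and y separately (midranks; no ties here).
rank(x): 15->6, 9->5, 2->2, 3->3, 1->1, 6->4
rank(y): 3->3, 5->5, 2->2, 6->6, 1->1, 4->4
Step 2: d_i = R_x(i) - R_y(i); compute d_i^2.
  (6-3)^2=9, (5-5)^2=0, (2-2)^2=0, (3-6)^2=9, (1-1)^2=0, (4-4)^2=0
sum(d^2) = 18.
Step 3: rho = 1 - 6*18 / (6*(6^2 - 1)) = 1 - 108/210 = 0.485714.
Step 4: Under H0, t = rho * sqrt((n-2)/(1-rho^2)) = 1.1113 ~ t(4).
Step 5: Two-sided p-value from the t-distribution with 4 df = 0.328723.
Step 6: alpha = 0.05. fail to reject H0.

rho = 0.4857, p = 0.328723, fail to reject H0 at alpha = 0.05.


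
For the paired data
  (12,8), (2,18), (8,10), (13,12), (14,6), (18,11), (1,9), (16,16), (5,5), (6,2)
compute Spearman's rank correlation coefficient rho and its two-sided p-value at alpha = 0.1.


Step 1: Rank x and y separately (midranks; no ties here).
rank(x): 12->6, 2->2, 8->5, 13->7, 14->8, 18->10, 1->1, 16->9, 5->3, 6->4
rank(y): 8->4, 18->10, 10->6, 12->8, 6->3, 11->7, 9->5, 16->9, 5->2, 2->1
Step 2: d_i = R_x(i) - R_y(i); compute d_i^2.
  (6-4)^2=4, (2-10)^2=64, (5-6)^2=1, (7-8)^2=1, (8-3)^2=25, (10-7)^2=9, (1-5)^2=16, (9-9)^2=0, (3-2)^2=1, (4-1)^2=9
sum(d^2) = 130.
Step 3: rho = 1 - 6*130 / (10*(10^2 - 1)) = 1 - 780/990 = 0.212121.
Step 4: Under H0, t = rho * sqrt((n-2)/(1-rho^2)) = 0.6139 ~ t(8).
Step 5: Two-sided p-value from the t-distribution with 8 df = 0.556306.
Step 6: alpha = 0.1. fail to reject H0.

rho = 0.2121, p = 0.556306, fail to reject H0 at alpha = 0.1.


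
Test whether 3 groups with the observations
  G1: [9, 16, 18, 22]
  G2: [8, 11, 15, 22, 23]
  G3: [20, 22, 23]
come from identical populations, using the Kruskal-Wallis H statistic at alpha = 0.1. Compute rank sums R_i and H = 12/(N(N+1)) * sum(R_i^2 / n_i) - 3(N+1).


Step 1: Combine all N = 12 observations and assign midranks.
sorted (value, group, rank): (8,G2,1), (9,G1,2), (11,G2,3), (15,G2,4), (16,G1,5), (18,G1,6), (20,G3,7), (22,G1,9), (22,G2,9), (22,G3,9), (23,G2,11.5), (23,G3,11.5)
Step 2: Sum ranks within each group.
R_1 = 22 (n_1 = 4)
R_2 = 28.5 (n_2 = 5)
R_3 = 27.5 (n_3 = 3)
Step 3: H = 12/(N(N+1)) * sum(R_i^2/n_i) - 3(N+1)
     = 12/(12*13) * (22^2/4 + 28.5^2/5 + 27.5^2/3) - 3*13
     = 0.076923 * 535.533 - 39
     = 2.194872.
Step 4: Ties present; correction factor C = 1 - 30/(12^3 - 12) = 0.982517. Corrected H = 2.194872 / 0.982517 = 2.233926.
Step 5: Under H0, H ~ chi^2(2); p-value = 0.327272.
Step 6: alpha = 0.1. fail to reject H0.

H = 2.2339, df = 2, p = 0.327272, fail to reject H0.


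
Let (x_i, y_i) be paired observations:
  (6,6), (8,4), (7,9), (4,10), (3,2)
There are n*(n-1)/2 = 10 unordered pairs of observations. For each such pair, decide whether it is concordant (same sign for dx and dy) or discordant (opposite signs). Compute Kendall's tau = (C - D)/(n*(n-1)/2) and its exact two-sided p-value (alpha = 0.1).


Step 1: Enumerate the 10 unordered pairs (i,j) with i<j and classify each by sign(x_j-x_i) * sign(y_j-y_i).
  (1,2):dx=+2,dy=-2->D; (1,3):dx=+1,dy=+3->C; (1,4):dx=-2,dy=+4->D; (1,5):dx=-3,dy=-4->C
  (2,3):dx=-1,dy=+5->D; (2,4):dx=-4,dy=+6->D; (2,5):dx=-5,dy=-2->C; (3,4):dx=-3,dy=+1->D
  (3,5):dx=-4,dy=-7->C; (4,5):dx=-1,dy=-8->C
Step 2: C = 5, D = 5, total pairs = 10.
Step 3: tau = (C - D)/(n(n-1)/2) = (5 - 5)/10 = 0.000000.
Step 4: Exact two-sided p-value (enumerate n! = 120 permutations of y under H0): p = 1.000000.
Step 5: alpha = 0.1. fail to reject H0.

tau_b = 0.0000 (C=5, D=5), p = 1.000000, fail to reject H0.


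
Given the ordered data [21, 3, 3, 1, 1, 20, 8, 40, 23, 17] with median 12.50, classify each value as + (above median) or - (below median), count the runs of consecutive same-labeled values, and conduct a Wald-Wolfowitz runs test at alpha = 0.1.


Step 1: Compute median = 12.50; label A = above, B = below.
Labels in order: ABBBBABAAA  (n_A = 5, n_B = 5)
Step 2: Count runs R = 5.
Step 3: Under H0 (random ordering), E[R] = 2*n_A*n_B/(n_A+n_B) + 1 = 2*5*5/10 + 1 = 6.0000.
        Var[R] = 2*n_A*n_B*(2*n_A*n_B - n_A - n_B) / ((n_A+n_B)^2 * (n_A+n_B-1)) = 2000/900 = 2.2222.
        SD[R] = 1.4907.
Step 4: Continuity-corrected z = (R + 0.5 - E[R]) / SD[R] = (5 + 0.5 - 6.0000) / 1.4907 = -0.3354.
Step 5: Two-sided p-value via normal approximation = 2*(1 - Phi(|z|)) = 0.737316.
Step 6: alpha = 0.1. fail to reject H0.

R = 5, z = -0.3354, p = 0.737316, fail to reject H0.


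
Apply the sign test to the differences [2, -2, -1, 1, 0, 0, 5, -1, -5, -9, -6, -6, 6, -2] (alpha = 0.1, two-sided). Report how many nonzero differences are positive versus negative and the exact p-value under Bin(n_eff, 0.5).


Step 1: Discard zero differences. Original n = 14; n_eff = number of nonzero differences = 12.
Nonzero differences (with sign): +2, -2, -1, +1, +5, -1, -5, -9, -6, -6, +6, -2
Step 2: Count signs: positive = 4, negative = 8.
Step 3: Under H0: P(positive) = 0.5, so the number of positives S ~ Bin(12, 0.5).
Step 4: Two-sided exact p-value = sum of Bin(12,0.5) probabilities at or below the observed probability = 0.387695.
Step 5: alpha = 0.1. fail to reject H0.

n_eff = 12, pos = 4, neg = 8, p = 0.387695, fail to reject H0.


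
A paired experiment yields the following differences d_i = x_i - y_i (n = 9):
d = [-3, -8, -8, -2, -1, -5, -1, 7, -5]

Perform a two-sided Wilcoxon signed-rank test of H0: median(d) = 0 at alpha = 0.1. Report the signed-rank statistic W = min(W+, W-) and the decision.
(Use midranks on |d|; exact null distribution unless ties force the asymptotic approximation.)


Step 1: Drop any zero differences (none here) and take |d_i|.
|d| = [3, 8, 8, 2, 1, 5, 1, 7, 5]
Step 2: Midrank |d_i| (ties get averaged ranks).
ranks: |3|->4, |8|->8.5, |8|->8.5, |2|->3, |1|->1.5, |5|->5.5, |1|->1.5, |7|->7, |5|->5.5
Step 3: Attach original signs; sum ranks with positive sign and with negative sign.
W+ = 7 = 7
W- = 4 + 8.5 + 8.5 + 3 + 1.5 + 5.5 + 1.5 + 5.5 = 38
(Check: W+ + W- = 45 should equal n(n+1)/2 = 45.)
Step 4: Test statistic W = min(W+, W-) = 7.
Step 5: Ties in |d|, so use the tie-corrected normal approximation.
        E[W] = n(n+1)/4 = 9*10/4 = 22.5.
        Tie groups: |d|=1 (t=2), |d|=5 (t=2), |d|=8 (t=2); sum(t^3 - t) = 18.
        Var[W] = n(n+1)(2n+1)/24 - sum(t^3-t)/48 = 1710/24 - 18/48 = 70.875.
        z = (W - E[W]) / sqrt(Var[W]) = (7 - 22.5) / 8.4187 = -1.8411.
        Two-sided p = 2*Phi(z) = 0.065602.
Step 6: alpha = 0.1. reject H0.

W+ = 7, W- = 38, W = min = 7, p = 0.065602, reject H0.


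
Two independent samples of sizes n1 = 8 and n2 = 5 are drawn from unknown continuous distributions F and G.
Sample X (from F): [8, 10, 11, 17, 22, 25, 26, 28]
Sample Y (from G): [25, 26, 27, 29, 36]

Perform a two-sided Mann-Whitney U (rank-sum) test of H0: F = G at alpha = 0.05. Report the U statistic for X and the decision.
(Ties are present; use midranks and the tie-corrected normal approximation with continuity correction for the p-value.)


Step 1: Combine and sort all 13 observations; assign midranks.
sorted (value, group): (8,X), (10,X), (11,X), (17,X), (22,X), (25,X), (25,Y), (26,X), (26,Y), (27,Y), (28,X), (29,Y), (36,Y)
ranks: 8->1, 10->2, 11->3, 17->4, 22->5, 25->6.5, 25->6.5, 26->8.5, 26->8.5, 27->10, 28->11, 29->12, 36->13
Step 2: Rank sum for X: R1 = 1 + 2 + 3 + 4 + 5 + 6.5 + 8.5 + 11 = 41.
Step 3: U_X = R1 - n1(n1+1)/2 = 41 - 8*9/2 = 41 - 36 = 5.
       U_Y = n1*n2 - U_X = 40 - 5 = 35.
Step 4: Ties are present, so use the tie-corrected normal approximation (with continuity correction) for the p-value.
Step 5: p-value = 0.033301; compare to alpha = 0.05. reject H0.

U_X = 5, p = 0.033301, reject H0 at alpha = 0.05.
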